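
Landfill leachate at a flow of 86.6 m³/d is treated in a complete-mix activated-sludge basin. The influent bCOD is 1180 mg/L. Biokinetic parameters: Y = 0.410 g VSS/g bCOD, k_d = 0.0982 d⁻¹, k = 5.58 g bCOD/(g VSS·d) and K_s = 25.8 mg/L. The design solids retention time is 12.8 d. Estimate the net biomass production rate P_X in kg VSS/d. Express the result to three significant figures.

From the Monod/SRT balance for a CMAS, S = K_s·(1+k_d θ_c)/[θ_c·(Y k − k_d) − 1] = 25.8 × (1 + 0.0982 × 12.8) / [12.8 × (0.410 × 5.58 − 0.0982) − 1] = 58.23 / 27.03 = 2.155 mg/L.
The observed yield is Y_obs = Y/(1 + k_d·θ_c) = 0.410 / (1 + 0.0982 × 12.8) = 0.410 / 2.257 = 0.1817 g VSS per g bCOD removed.
ΔS = 1180 − 2.15 = 1178 mg/L, so the substrate removal rate is 86.6 × 1178/1000 = 102.0 kg bCOD/d.
P_X = Y_obs · Q(S₀ − S) = 0.1817 × 102.0 = 18.53 kg VSS/d.

P_X ≈ 18.5 kg VSS/d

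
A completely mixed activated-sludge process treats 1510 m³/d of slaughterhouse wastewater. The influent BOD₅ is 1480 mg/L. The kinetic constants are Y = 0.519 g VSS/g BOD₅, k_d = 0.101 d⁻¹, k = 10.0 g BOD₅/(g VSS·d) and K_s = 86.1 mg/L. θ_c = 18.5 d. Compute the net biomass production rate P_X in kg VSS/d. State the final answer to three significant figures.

P_X ≈ 404 kg VSS/d

From the Monod/SRT balance for a CMAS, S = K_s·(1+k_d θ_c)/[θ_c·(Y k − k_d) − 1] = 86.1 × (1 + 0.101 × 18.5) / [18.5 × (0.519 × 10.0 − 0.101) − 1] = 247.0 / 93.15 = 2.651 mg/L.
The observed yield is Y_obs = Y/(1 + k_d·θ_c) = 0.519 / (1 + 0.101 × 18.5) = 0.519 / 2.869 = 0.1809 g VSS per g BOD₅ removed.
Mass of BOD₅ removed per day: Q(S₀ − S) = 1510 × 1477 g/m³ = 2231 kg/d.
So the net sludge growth is P_X = 0.1809 × 2231 = 403.6 kg VSS/d.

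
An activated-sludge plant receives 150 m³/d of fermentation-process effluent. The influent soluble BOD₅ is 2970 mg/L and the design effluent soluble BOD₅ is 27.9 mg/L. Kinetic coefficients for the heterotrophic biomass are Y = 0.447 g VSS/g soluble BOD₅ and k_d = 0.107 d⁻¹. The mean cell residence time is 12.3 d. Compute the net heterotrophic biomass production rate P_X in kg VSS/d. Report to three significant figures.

The observed yield is Y_obs = Y/(1 + k_d·θ_c) = 0.447 / (1 + 0.107 × 12.3) = 0.447 / 2.316 = 0.1930 g VSS per g soluble BOD₅ removed.
Q·(S₀ − S) = 150 × (2970 − 27.9) × 10⁻³ = 441.3 kg/d removed.
Net biomass production P_X = Y_obs × Q·(S₀ − S) = 0.1930 × 441.3 = 85.17 kg VSS/d.

P_X ≈ 85.2 kg VSS/d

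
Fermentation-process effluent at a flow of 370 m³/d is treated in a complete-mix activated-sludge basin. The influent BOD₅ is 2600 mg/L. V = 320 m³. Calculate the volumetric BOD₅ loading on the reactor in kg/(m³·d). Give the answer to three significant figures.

L_v ≈ 3.01 kg BOD₅/(m³·d)

Volumetric loading L_v = Q·S₀ / V = 370 × 2600 g/m³ / 320.0 m³ = 3006 g/(m³·d) = 3.006 kg BOD₅/(m³·d).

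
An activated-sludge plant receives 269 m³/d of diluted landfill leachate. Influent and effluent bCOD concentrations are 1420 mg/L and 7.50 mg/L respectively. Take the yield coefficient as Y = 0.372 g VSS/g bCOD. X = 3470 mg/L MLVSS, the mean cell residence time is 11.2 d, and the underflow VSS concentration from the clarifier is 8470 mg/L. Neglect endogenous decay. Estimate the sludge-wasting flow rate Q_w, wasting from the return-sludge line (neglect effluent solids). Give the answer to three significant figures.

V·X = Y·Q·ΔS·θ_c gives V = 0.372 × 269 × (1420 − 7.50) × 11.2 / 3470 = 456.2 m³.
Wasting from the return line (neglecting effluent solids): Q_w = V·X / (θ_c·X_r) = 456.2 × 3470 / (11.2 × 8470) = 16.69 m³/d.

Q_w ≈ 16.7 m³/d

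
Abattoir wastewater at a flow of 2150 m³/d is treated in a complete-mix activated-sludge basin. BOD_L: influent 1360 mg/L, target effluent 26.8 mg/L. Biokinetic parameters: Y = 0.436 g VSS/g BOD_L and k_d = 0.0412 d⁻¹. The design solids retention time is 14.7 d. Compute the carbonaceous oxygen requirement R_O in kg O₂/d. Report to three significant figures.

R_O ≈ 1760 kg O₂/d

Y_obs = Y / (1 + k_d θ_c) = 0.436 / (1 + 0.0412 × 14.7) = 0.436 / 1.606 = 0.2715.
Q·(S₀ − S) = 2150 × (1360 − 26.8) × 10⁻³ = 2866 kg/d removed.
P_X = Y_obs·Q·(S₀ − S) = 0.2715 × 2866 = 778.3 kg VSS/d.
R_O = Q·ΔS − 1.42 P_X = 2866 − 1105 = 1761 kg O₂/d.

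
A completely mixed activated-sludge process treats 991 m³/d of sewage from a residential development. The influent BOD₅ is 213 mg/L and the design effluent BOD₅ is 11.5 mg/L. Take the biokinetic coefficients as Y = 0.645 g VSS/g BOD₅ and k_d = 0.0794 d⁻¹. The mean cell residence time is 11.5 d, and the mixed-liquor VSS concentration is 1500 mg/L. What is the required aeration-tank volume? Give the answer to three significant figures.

Rearranging the biomass balance for a CMAS with decay, V = Y·Q·ΔS·θ_c / [X·(1+k_d θ_c)] = 0.645 × 991 × (213 − 11.5) × 11.5 / [1500 × (1 + 0.0794 × 11.5)] = 1.48×10^6 / 2870 = 516.2 m³.

V ≈ 516 m³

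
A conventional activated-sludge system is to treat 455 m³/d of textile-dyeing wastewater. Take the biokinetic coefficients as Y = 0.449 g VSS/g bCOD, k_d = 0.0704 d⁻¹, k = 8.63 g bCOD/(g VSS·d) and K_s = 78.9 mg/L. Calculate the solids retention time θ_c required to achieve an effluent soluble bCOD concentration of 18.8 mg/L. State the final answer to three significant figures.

θ_c ≈ 1.48 d

From 1/θ_c = Y·k·S/(K_s + S) − k_d: Y·k·S/(K_s+S) = 0.449 × 8.63 × 18.8 / (78.9 + 18.8) = 0.7456 d⁻¹.
1/θ_c = 0.7456 − 0.0704 = 0.6752 d⁻¹, so θ_c = 1.481 d.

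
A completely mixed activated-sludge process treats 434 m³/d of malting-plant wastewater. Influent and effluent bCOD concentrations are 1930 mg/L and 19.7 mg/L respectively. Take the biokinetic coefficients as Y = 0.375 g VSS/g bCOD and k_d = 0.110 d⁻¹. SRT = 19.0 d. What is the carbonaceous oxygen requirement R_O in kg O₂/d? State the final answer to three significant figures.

R_O ≈ 686 kg O₂/d

Correct the yield for decay: Y_obs = Y/(1 + k_d θ_c) = 0.375 / (1 + 0.110 × 19.0) = 0.375 / 3.090 = 0.1214.
Q·(S₀ − S) = 434 × (1930 − 19.7) × 10⁻³ = 829.1 kg/d removed.
Net sludge production P_X = 0.1214 × 829.1 = 100.6 kg VSS/d.
R_O = Q·(S₀ − S) − 1.42·P_X = 829.1 − 1.42 × 100.6 = 686.2 kg O₂/d.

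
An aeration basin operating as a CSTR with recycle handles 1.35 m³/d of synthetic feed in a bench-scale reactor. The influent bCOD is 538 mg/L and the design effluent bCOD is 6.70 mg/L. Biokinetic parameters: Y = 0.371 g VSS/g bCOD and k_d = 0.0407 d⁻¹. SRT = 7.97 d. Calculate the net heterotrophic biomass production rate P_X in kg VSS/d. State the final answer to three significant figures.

The observed yield is Y_obs = Y/(1 + k_d·θ_c) = 0.371 / (1 + 0.0407 × 7.97) = 0.371 / 1.324 = 0.2801 g VSS per g bCOD removed.
ΔS = 538 − 6.70 = 531.3 mg/L, so the substrate removal rate is 1.35 × 531.3/1000 = 0.7173 kg bCOD/d.
Net biomass production P_X = Y_obs × Q·(S₀ − S) = 0.2801 × 0.7173 = 0.2009 kg VSS/d.

P_X ≈ 0.201 kg VSS/d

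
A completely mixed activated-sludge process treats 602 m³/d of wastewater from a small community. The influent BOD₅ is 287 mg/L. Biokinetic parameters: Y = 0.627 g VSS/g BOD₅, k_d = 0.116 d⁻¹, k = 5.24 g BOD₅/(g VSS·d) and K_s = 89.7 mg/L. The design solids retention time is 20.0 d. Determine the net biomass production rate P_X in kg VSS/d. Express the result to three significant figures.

P_X ≈ 32.1 kg VSS/d

From the Monod/SRT balance for a CMAS, S = K_s·(1+k_d θ_c)/[θ_c·(Y k − k_d) − 1] = 89.7 × (1 + 0.116 × 20.0) / [20.0 × (0.627 × 5.24 − 0.116) − 1] = 297.8 / 62.39 = 4.773 mg/L.
The observed yield is Y_obs = Y/(1 + k_d·θ_c) = 0.627 / (1 + 0.116 × 20.0) = 0.627 / 3.320 = 0.1889 g VSS per g BOD₅ removed.
Q·(S₀ − S) = 602 × (287 − 4.77) × 10⁻³ = 169.9 kg/d removed.
Net biomass production P_X = Y_obs × Q·(S₀ − S) = 0.1889 × 169.9 = 32.09 kg VSS/d.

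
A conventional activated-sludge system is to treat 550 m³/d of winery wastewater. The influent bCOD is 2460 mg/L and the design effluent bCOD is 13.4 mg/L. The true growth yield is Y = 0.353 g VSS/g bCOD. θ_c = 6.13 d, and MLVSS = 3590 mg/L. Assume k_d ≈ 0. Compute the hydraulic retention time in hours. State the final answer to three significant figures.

τ ≈ 35.4 h

Biomass mass balance (decay neglected): V·X = Y·Q·(S₀ − S)·θ_c, so V = 0.353 × 550 × (2460 − 13.4) × 6.13 / 3590 = 811.1 m³.
τ = V/Q = 811.1/550 = 1.475 d, or 35.39 h.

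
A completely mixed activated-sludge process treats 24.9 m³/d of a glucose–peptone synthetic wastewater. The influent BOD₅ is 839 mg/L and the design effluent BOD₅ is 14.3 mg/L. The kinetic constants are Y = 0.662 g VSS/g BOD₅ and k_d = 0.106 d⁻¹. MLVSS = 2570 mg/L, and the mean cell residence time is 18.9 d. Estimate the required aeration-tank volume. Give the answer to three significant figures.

Rearranging the biomass balance for a CMAS with decay, V = Y·Q·ΔS·θ_c / [X·(1+k_d θ_c)] = 0.662 × 24.9 × (839 − 14.3) × 18.9 / [2570 × (1 + 0.106 × 18.9)] = 2.57×10^5 / 7719 = 33.29 m³.

V ≈ 33.3 m³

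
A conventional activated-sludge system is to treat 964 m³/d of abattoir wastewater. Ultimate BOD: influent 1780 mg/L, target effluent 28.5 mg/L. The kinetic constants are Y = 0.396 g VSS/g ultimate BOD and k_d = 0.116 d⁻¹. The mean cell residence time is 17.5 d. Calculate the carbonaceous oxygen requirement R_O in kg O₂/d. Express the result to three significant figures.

Correct the yield for decay: Y_obs = Y/(1 + k_d θ_c) = 0.396 / (1 + 0.116 × 17.5) = 0.396 / 3.030 = 0.1307.
Substrate removed = Q·(S₀ − S) = 964 m³/d × (1780 − 28.5) g/m³ = 1.69×10^6 g/d = 1688 kg/d.
Biomass synthesised: P_X = Y_obs × 1688 = 220.7 kg VSS/d.
R_O = Q·(S₀ − S) − 1.42·P_X = 1688 − 1.42 × 220.7 = 1375 kg O₂/d.

R_O ≈ 1380 kg O₂/d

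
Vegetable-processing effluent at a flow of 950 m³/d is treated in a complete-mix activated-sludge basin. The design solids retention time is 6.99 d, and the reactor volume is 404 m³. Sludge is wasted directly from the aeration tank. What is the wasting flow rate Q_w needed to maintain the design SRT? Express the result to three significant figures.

For wasting at MLVSS concentration, Q_w = V/θ_c = 404.0/6.99 = 57.80 m³/d.

Q_w ≈ 57.8 m³/d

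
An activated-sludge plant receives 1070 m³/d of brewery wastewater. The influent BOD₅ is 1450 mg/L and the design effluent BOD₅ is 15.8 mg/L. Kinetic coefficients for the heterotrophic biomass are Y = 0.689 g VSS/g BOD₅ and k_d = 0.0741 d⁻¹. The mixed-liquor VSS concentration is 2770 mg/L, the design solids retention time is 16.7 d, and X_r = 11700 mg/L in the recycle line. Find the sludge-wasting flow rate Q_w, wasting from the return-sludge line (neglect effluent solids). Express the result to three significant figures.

From the SRT design equation V = Y Q (S₀−S) θ_c / [X (1 + k_d θ_c)] = 0.689 × 1070 × (1450 − 15.8) × 16.7 / [2770 × (1 + 0.0741 × 16.7)] = 1.77×10^7 / 6198 = 2849 m³.
θ_c = V·X/(Q_w·X_r) when wasting from the recycle, so Q_w = V·X/(θ_c·X_r) = 2849 × 2770 / (16.7 × 11700) = 40.39 m³/d.

Q_w ≈ 40.4 m³/d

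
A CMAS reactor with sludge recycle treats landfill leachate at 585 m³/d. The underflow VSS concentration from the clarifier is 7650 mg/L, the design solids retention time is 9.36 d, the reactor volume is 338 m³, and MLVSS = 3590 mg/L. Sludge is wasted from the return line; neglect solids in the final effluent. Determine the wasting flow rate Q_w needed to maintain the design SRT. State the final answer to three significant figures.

Q_w ≈ 16.9 m³/d

Q_w = (V·X)/(θ_c X_r) = 338.0 × 3590 / (9.36 × 7650) = 16.95 m³/d.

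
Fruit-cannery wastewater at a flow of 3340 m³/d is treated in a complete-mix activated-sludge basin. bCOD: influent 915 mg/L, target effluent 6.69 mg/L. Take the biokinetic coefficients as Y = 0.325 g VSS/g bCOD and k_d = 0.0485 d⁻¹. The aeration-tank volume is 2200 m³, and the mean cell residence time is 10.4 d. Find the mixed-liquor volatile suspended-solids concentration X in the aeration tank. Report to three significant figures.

Solving the biomass balance for X: X = Y Q (S₀−S) θ_c / [V (1+k_d θ_c)] = 0.325 × 3340 × (915 − 6.69) × 10.4 / [2200 × (1 + 0.0485 × 10.4)] = 3098 mg/L.

X ≈ 3100 mg/L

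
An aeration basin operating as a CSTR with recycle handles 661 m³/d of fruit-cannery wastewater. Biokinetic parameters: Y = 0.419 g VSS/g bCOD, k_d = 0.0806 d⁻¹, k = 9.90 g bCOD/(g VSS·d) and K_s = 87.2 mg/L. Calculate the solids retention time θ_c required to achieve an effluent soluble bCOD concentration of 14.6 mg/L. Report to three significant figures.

θ_c ≈ 1.94 d

From 1/θ_c = Y·k·S/(K_s + S) − k_d: Y·k·S/(K_s+S) = 0.419 × 9.90 × 14.6 / (87.2 + 14.6) = 0.5949 d⁻¹.
θ_c = 1/(μ − k_d) = 1/(0.5949 − 0.0806) = 1/0.5143 = 1.944 d.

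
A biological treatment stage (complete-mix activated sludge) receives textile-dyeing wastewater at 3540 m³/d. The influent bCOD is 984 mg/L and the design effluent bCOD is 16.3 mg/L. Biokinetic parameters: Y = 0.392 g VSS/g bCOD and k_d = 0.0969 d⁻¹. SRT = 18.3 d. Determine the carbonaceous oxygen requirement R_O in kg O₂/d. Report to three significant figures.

R_O ≈ 2740 kg O₂/d

Observed yield with endogenous decay: Y_obs = Y / (1 + k_d·θ_c) = 0.392 / (1 + 0.0969 × 18.3) = 0.392 / 2.773 = 0.1413 g VSS/g bCOD.
Q·(S₀ − S) = 3540 × (984 − 16.3) × 10⁻³ = 3426 kg/d removed.
Biomass synthesised: P_X = Y_obs × 3426 = 484.2 kg VSS/d.
Carbonaceous O₂ demand = substrate oxidised − cell-mass equivalent = 3426 − 1.42 × 484.2 = 2738 kg O₂/d.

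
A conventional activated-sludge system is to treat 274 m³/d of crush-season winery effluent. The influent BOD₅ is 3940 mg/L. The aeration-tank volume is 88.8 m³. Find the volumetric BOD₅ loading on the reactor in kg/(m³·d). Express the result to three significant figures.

L_v ≈ 12.2 kg BOD₅/(m³·d)

Volumetric loading L_v = Q·S₀ / V = 274 × 3940 g/m³ / 88.80 m³ = 12157 g/(m³·d) = 12.16 kg BOD₅/(m³·d).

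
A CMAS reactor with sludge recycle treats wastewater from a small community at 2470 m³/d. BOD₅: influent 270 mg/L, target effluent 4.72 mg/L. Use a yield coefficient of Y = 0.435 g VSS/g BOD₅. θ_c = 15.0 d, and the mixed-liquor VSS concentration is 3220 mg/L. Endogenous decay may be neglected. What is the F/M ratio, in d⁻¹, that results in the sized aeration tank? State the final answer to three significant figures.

F/M ≈ 0.156 d⁻¹

V·X = Y·Q·ΔS·θ_c gives V = 0.435 × 2470 × (270 − 4.72) × 15.0 / 3220 = 1328 m³.
Food-to-microorganism ratio F/M = Q S₀ / (V X) = 2470 × 270 / (1328 × 3220) = 0.1560 d⁻¹.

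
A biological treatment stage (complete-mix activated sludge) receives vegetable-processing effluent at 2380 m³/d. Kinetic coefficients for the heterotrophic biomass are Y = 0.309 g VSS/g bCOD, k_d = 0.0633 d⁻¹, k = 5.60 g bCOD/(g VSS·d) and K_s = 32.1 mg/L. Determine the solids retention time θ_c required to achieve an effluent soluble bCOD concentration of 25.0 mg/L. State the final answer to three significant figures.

θ_c ≈ 1.44 d

At the target effluent, Y k S/(K_s+S) = 0.309×5.60×25.0/57.10 = 0.7576 d⁻¹.
θ_c = 1/(μ − k_d) = 1/(0.7576 − 0.0633) = 1/0.6943 = 1.440 d.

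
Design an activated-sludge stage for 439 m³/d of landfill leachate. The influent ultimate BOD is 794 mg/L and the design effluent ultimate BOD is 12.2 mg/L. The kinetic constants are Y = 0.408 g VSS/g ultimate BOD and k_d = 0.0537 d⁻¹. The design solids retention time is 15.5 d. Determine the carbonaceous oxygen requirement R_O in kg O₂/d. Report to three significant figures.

The observed yield is Y_obs = Y/(1 + k_d·θ_c) = 0.408 / (1 + 0.0537 × 15.5) = 0.408 / 1.832 = 0.2227 g VSS per g ultimate BOD removed.
ΔS = 794 − 12.2 = 781.8 mg/L, so the substrate removal rate is 439 × 781.8/1000 = 343.2 kg ultimate BOD/d.
Biomass synthesised: P_X = Y_obs × 343.2 = 76.42 kg VSS/d.
R_O = Q·(S₀ − S) − 1.42·P_X = 343.2 − 1.42 × 76.42 = 234.7 kg O₂/d.

R_O ≈ 235 kg O₂/d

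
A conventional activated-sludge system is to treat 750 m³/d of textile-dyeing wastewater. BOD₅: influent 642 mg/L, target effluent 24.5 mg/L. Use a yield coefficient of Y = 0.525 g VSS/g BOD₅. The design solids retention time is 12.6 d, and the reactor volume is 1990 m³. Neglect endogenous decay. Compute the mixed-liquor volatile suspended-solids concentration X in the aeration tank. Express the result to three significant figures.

X ≈ 1540 mg/L

X = Y·Q·ΔS·θ_c / V = 0.525 × 750 × (642 − 24.5) × 12.6 / 1990 = 1539 mg/L.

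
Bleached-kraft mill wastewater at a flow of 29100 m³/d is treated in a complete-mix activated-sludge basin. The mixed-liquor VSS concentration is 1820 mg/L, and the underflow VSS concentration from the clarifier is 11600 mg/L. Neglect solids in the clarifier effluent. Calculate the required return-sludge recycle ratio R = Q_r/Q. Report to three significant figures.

R ≈ 0.186

R = Q_r/Q = X/(X_r − X) = 1820 / (11600 − 1820) = 0.1861.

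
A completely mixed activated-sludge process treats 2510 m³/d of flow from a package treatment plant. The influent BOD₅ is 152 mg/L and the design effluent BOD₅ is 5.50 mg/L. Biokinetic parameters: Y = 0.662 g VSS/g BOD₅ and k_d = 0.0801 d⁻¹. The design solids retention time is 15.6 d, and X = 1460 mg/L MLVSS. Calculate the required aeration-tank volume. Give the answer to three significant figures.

V ≈ 1160 m³

Rearranging the biomass balance for a CMAS with decay, V = Y·Q·ΔS·θ_c / [X·(1+k_d θ_c)] = 0.662 × 2510 × (152 − 5.50) × 15.6 / [1460 × (1 + 0.0801 × 15.6)] = 3.8×10^6 / 3284 = 1156 m³.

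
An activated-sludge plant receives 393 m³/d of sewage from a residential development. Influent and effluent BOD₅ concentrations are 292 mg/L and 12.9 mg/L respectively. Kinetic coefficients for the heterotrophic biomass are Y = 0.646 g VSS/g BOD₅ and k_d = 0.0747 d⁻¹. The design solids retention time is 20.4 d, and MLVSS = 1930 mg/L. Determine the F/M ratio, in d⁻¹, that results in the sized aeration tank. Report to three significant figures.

Rearranging the biomass balance for a CMAS with decay, V = Y·Q·ΔS·θ_c / [X·(1+k_d θ_c)] = 0.646 × 393 × (292 − 12.9) × 20.4 / [1930 × (1 + 0.0747 × 20.4)] = 1.45×10^6 / 4871 = 296.7 m³.
F/M = Q·S₀ / (V·X) = 393 × 292 / (296.7 × 1930) = 0.2004 g BOD₅·(g VSS·d)⁻¹.

F/M ≈ 0.200 d⁻¹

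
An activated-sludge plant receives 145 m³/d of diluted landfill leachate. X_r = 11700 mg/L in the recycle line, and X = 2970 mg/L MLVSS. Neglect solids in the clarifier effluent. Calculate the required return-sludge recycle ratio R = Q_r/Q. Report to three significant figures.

R ≈ 0.340

Mass balance around the secondary clarifier (neglecting effluent solids): R = X / (X_r − X) = 2970 / (11700 − 2970) = 0.3402.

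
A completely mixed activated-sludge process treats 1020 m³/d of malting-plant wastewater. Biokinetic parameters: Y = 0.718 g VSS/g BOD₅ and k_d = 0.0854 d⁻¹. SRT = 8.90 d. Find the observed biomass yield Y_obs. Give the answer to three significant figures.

Y_obs = Y / (1 + k_d θ_c) = 0.718 / (1 + 0.0854 × 8.90) = 0.718 / 1.760 = 0.4079.

Y_obs ≈ 0.408 g VSS/g BOD₅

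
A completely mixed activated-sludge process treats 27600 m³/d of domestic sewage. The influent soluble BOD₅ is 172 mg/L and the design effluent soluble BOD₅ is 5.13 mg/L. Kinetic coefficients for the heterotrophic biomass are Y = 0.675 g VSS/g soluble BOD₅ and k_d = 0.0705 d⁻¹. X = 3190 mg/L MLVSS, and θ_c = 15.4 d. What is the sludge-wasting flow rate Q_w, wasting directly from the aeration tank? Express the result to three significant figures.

Q_w ≈ 467 m³/d

From the SRT design equation V = Y Q (S₀−S) θ_c / [X (1 + k_d θ_c)] = 0.675 × 27600 × (172 − 5.13) × 15.4 / [3190 × (1 + 0.0705 × 15.4)] = 4.79×10^7 / 6653 = 7196 m³.
Wasting from the aeration tank: Q_w = V / θ_c = 7196 / 15.4 = 467.2 m³/d.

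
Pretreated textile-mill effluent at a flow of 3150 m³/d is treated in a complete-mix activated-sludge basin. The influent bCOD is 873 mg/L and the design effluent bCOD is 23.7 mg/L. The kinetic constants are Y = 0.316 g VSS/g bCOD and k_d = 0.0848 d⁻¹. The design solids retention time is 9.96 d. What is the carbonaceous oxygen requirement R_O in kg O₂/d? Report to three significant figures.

R_O ≈ 2020 kg O₂/d

Observed yield with endogenous decay: Y_obs = Y / (1 + k_d·θ_c) = 0.316 / (1 + 0.0848 × 9.96) = 0.316 / 1.845 = 0.1713 g VSS/g bCOD.
Substrate removed = Q·(S₀ − S) = 3150 m³/d × (873 − 23.7) g/m³ = 2.68×10^6 g/d = 2675 kg/d.
P_X = Y_obs·Q·(S₀ − S) = 0.1713 × 2675 = 458.3 kg VSS/d.
R_O = Q·ΔS − 1.42 P_X = 2675 − 650.8 = 2025 kg O₂/d.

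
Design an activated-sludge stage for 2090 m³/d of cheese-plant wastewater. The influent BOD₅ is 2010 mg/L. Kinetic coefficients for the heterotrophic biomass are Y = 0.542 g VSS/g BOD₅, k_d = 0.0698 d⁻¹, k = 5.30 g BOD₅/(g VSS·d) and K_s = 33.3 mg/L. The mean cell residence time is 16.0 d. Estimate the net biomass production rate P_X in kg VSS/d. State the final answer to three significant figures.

P_X ≈ 1070 kg VSS/d

From the Monod/SRT balance for a CMAS, S = K_s·(1+k_d θ_c)/[θ_c·(Y k − k_d) − 1] = 33.3 × (1 + 0.0698 × 16.0) / [16.0 × (0.542 × 5.30 − 0.0698) − 1] = 70.49 / 43.84 = 1.608 mg/L.
Observed yield with endogenous decay: Y_obs = Y / (1 + k_d·θ_c) = 0.542 / (1 + 0.0698 × 16.0) = 0.542 / 2.117 = 0.2560 g VSS/g BOD₅.
Mass of BOD₅ removed per day: Q(S₀ − S) = 2090 × 2008 g/m³ = 4198 kg/d.
P_X = Y_obs · Q(S₀ − S) = 0.2560 × 4198 = 1075 kg VSS/d.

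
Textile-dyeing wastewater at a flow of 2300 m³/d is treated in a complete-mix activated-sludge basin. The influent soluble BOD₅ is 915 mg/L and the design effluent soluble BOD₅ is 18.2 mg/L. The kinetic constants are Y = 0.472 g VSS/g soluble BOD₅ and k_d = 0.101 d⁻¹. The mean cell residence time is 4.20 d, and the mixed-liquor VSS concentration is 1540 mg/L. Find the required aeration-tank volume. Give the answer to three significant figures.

Steady-state biomass mass balance: V·X·(1 + k_d·θ_c) = Y·Q·(S₀ − S)·θ_c, so V = 0.472 × 2300 × (915 − 18.2) × 4.20 / [1540 × (1 + 0.101 × 4.20)] = 4.09×10^6 / 2193 = 1864 m³.

V ≈ 1860 m³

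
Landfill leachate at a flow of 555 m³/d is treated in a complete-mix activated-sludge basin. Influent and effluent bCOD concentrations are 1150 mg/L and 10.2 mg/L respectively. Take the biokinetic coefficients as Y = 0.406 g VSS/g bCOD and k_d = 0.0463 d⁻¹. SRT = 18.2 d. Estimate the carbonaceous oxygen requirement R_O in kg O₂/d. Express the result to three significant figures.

The observed yield is Y_obs = Y/(1 + k_d·θ_c) = 0.406 / (1 + 0.0463 × 18.2) = 0.406 / 1.843 = 0.2203 g VSS per g bCOD removed.
ΔS = 1150 − 10.2 = 1140 mg/L, so the substrate removal rate is 555 × 1140/1000 = 632.6 kg bCOD/d.
P_X = Y_obs·Q·(S₀ − S) = 0.2203 × 632.6 = 139.4 kg VSS/d.
R_O = Q·(S₀ − S) − 1.42·P_X = 632.6 − 1.42 × 139.4 = 434.7 kg O₂/d.

R_O ≈ 435 kg O₂/d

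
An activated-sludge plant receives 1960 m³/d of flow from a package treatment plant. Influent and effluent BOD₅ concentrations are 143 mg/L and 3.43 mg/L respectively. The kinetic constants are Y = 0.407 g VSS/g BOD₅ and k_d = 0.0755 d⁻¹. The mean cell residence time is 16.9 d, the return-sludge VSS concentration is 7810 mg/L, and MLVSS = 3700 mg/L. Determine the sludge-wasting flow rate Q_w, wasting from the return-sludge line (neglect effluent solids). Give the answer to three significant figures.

Rearranging the biomass balance for a CMAS with decay, V = Y·Q·ΔS·θ_c / [X·(1+k_d θ_c)] = 0.407 × 1960 × (143 − 3.43) × 16.9 / [3700 × (1 + 0.0755 × 16.9)] = 1.88×10^6 / 8421 = 223.4 m³.
Q_w = (V·X)/(θ_c X_r) = 223.4 × 3700 / (16.9 × 7810) = 6.264 m³/d.

Q_w ≈ 6.26 m³/d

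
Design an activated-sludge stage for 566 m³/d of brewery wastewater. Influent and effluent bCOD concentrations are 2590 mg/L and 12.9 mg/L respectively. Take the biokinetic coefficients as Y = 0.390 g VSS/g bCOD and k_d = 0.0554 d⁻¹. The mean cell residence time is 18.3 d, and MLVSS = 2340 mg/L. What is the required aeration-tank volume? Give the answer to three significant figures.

V ≈ 2210 m³

From the SRT design equation V = Y Q (S₀−S) θ_c / [X (1 + k_d θ_c)] = 0.390 × 566 × (2590 − 12.9) × 18.3 / [2340 × (1 + 0.0554 × 18.3)] = 1.04×10^7 / 4712 = 2209 m³.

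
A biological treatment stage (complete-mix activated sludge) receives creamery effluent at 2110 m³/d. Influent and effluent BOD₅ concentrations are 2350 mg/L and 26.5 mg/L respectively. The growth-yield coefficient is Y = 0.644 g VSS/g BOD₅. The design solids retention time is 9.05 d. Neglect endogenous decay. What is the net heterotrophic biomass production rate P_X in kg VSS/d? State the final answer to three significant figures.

P_X ≈ 3160 kg VSS/d

With endogenous decay neglected, the observed yield equals the true yield: Y_obs = Y = 0.644 g VSS/g BOD₅.
ΔS = 2350 − 26.5 = 2324 mg/L, so the substrate removal rate is 2110 × 2324/1000 = 4903 kg BOD₅/d.
Biomass produced: P_X = Y_obs·Q·ΔS = 0.6440 × 4903 ≈ 3157 kg VSS/d.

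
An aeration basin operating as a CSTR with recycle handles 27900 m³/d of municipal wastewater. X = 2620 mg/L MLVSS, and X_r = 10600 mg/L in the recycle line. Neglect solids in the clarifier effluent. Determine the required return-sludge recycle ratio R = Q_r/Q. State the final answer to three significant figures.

R ≈ 0.328

R = Q_r/Q = X/(X_r − X) = 2620 / (10600 − 2620) = 0.3283.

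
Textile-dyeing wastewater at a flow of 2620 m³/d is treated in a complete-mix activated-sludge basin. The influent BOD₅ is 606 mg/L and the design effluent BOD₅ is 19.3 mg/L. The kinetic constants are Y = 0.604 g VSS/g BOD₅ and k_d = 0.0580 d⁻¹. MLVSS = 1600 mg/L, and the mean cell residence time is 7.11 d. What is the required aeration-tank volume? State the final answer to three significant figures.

V ≈ 2920 m³

From the SRT design equation V = Y Q (S₀−S) θ_c / [X (1 + k_d θ_c)] = 0.604 × 2620 × (606 − 19.3) × 7.11 / [1600 × (1 + 0.0580 × 7.11)] = 6.6×10^6 / 2260 = 2921 m³.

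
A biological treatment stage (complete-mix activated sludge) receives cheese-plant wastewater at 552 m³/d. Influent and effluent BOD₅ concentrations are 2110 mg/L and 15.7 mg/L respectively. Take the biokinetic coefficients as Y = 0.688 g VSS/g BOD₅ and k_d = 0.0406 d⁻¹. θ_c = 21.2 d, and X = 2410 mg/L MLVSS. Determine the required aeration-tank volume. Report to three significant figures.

V ≈ 3760 m³

Rearranging the biomass balance for a CMAS with decay, V = Y·Q·ΔS·θ_c / [X·(1+k_d θ_c)] = 0.688 × 552 × (2110 − 15.7) × 21.2 / [2410 × (1 + 0.0406 × 21.2)] = 1.69×10^7 / 4484 = 3760 m³.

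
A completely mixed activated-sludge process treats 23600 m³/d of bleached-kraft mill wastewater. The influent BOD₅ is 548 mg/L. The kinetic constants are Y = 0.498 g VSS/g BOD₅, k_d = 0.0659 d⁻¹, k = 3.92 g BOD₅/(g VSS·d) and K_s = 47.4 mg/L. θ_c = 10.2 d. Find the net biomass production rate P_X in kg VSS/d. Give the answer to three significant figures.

P_X ≈ 3820 kg VSS/d

For a completely mixed reactor with recycle the Lawrence–McCarty relation gives S = K_s·(1 + k_d·θ_c) / [θ_c·(Y·k − k_d) − 1] = 47.4 × (1 + 0.0659 × 10.2) / [10.2 × (0.498 × 3.92 − 0.0659) − 1] = 79.26 / 18.24 = 4.346 mg/L.
Y_obs = Y / (1 + k_d θ_c) = 0.498 / (1 + 0.0659 × 10.2) = 0.498 / 1.672 = 0.2978.
Mass of BOD₅ removed per day: Q(S₀ − S) = 23600 × 543.6 g/m³ = 12830 kg/d.
Net biomass production P_X = Y_obs × Q·(S₀ − S) = 0.2978 × 12830 = 3821 kg VSS/d.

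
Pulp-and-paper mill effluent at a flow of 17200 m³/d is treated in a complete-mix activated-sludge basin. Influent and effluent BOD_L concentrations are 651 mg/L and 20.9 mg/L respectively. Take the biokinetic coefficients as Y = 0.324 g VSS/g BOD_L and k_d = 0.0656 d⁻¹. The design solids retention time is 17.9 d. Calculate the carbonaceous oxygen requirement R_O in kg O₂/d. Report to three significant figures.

R_O ≈ 8540 kg O₂/d

Observed yield with endogenous decay: Y_obs = Y / (1 + k_d·θ_c) = 0.324 / (1 + 0.0656 × 17.9) = 0.324 / 2.174 = 0.1490 g VSS/g BOD_L.
Mass of BOD_L removed per day: Q(S₀ − S) = 17200 × 630.1 g/m³ = 10838 kg/d.
Biomass synthesised: P_X = Y_obs × 10838 = 1615 kg VSS/d.
Carbonaceous O₂ demand = substrate oxidised − cell-mass equivalent = 10838 − 1.42 × 1615 = 8544 kg O₂/d.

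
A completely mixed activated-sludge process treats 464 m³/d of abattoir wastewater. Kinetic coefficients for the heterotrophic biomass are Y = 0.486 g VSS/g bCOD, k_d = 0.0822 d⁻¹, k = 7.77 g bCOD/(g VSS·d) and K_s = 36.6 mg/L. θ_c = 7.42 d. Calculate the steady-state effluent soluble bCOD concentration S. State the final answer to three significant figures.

S ≈ 2.23 mg/L

From the Monod/SRT balance for a CMAS, S = K_s·(1+k_d θ_c)/[θ_c·(Y k − k_d) − 1] = 36.6 × (1 + 0.0822 × 7.42) / [7.42 × (0.486 × 7.77 − 0.0822) − 1] = 58.92 / 26.41 = 2.231 mg/L.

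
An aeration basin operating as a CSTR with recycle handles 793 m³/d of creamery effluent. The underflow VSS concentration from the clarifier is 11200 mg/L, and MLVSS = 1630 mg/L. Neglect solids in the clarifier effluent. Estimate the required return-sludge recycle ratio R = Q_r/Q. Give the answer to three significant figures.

Mass balance around the secondary clarifier (neglecting effluent solids): R = X / (X_r − X) = 1630 / (11200 − 1630) = 0.1703.

R ≈ 0.170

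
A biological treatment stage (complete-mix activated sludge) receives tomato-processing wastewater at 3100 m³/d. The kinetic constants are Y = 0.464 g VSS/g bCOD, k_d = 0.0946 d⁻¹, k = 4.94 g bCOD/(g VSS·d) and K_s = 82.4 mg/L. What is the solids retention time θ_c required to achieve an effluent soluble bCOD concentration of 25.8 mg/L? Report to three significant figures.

θ_c ≈ 2.21 d

From 1/θ_c = Y·k·S/(K_s + S) − k_d: Y·k·S/(K_s+S) = 0.464 × 4.94 × 25.8 / (82.4 + 25.8) = 0.5466 d⁻¹.
Then 1/θ_c = μ − k_d = 0.5466 − 0.0946 = 0.4520 d⁻¹, giving θ_c = 2.213 d.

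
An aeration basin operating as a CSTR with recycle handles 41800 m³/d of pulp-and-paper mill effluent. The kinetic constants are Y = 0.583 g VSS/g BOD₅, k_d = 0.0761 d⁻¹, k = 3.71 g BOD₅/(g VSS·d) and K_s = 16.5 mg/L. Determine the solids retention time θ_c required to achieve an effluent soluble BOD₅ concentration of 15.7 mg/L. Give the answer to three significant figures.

At the target effluent, Y k S/(K_s+S) = 0.583×3.71×15.7/32.20 = 1.055 d⁻¹.
θ_c = 1/(μ − k_d) = 1/(1.055 − 0.0761) = 1/0.9785 = 1.022 d.

θ_c ≈ 1.02 d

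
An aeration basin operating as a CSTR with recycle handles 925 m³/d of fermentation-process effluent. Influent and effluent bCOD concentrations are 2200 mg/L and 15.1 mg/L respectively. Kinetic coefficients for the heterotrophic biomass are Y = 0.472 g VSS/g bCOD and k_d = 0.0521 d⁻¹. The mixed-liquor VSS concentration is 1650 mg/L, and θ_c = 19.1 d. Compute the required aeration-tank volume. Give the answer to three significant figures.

V ≈ 5530 m³

From the SRT design equation V = Y Q (S₀−S) θ_c / [X (1 + k_d θ_c)] = 0.472 × 925 × (2200 − 15.1) × 19.1 / [1650 × (1 + 0.0521 × 19.1)] = 1.82×10^7 / 3292 = 5535 m³.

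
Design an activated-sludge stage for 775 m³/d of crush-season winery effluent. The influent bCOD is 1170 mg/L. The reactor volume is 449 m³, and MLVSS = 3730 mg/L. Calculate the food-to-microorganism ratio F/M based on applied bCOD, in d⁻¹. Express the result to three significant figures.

F/M ≈ 0.541 d⁻¹

F/M = applied load / biomass = Q·S₀/(V·X) = 775 × 1170 / (449.0 × 3730) = 0.5414 d⁻¹.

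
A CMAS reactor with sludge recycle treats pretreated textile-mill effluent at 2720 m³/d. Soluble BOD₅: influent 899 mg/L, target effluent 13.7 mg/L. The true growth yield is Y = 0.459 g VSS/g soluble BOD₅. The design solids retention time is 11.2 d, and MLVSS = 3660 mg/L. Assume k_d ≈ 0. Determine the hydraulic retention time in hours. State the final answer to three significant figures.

τ ≈ 29.8 h

V·X = Y·Q·ΔS·θ_c gives V = 0.459 × 2720 × (899 − 13.7) × 11.2 / 3660 = 3382 m³.
τ = V/Q = 3382/2720 = 1.243 d, or 29.84 h.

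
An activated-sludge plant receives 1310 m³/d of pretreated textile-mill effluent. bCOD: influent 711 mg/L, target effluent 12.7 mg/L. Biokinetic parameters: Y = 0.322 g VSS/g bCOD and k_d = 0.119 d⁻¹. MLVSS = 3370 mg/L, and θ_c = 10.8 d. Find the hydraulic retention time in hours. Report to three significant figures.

τ ≈ 7.57 h

Rearranging the biomass balance for a CMAS with decay, V = Y·Q·ΔS·θ_c / [X·(1+k_d θ_c)] = 0.322 × 1310 × (711 − 12.7) × 10.8 / [3370 × (1 + 0.119 × 10.8)] = 3.18×10^6 / 7701 = 413.1 m³.
Hydraulic retention time τ = V/Q = 413.1 / 1310 = 0.3153 d = 7.568 h.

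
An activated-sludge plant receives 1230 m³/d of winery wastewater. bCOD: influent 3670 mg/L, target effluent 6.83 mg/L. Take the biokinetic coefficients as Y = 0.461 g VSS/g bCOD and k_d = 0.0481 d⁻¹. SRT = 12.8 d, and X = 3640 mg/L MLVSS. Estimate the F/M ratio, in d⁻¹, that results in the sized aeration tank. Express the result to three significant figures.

Steady-state biomass mass balance: V·X·(1 + k_d·θ_c) = Y·Q·(S₀ − S)·θ_c, so V = 0.461 × 1230 × (3670 − 6.83) × 12.8 / [3640 × (1 + 0.0481 × 12.8)] = 2.66×10^7 / 5881 = 4521 m³.
Food-to-microorganism ratio F/M = Q S₀ / (V X) = 1230 × 3670 / (4521 × 3640) = 0.2743 d⁻¹.

F/M ≈ 0.274 d⁻¹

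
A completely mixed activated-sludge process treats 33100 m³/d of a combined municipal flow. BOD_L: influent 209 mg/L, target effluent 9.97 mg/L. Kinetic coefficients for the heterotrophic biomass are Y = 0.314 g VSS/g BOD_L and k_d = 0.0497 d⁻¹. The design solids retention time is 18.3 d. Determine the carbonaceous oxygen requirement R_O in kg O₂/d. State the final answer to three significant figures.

R_O ≈ 5050 kg O₂/d

The observed yield is Y_obs = Y/(1 + k_d·θ_c) = 0.314 / (1 + 0.0497 × 18.3) = 0.314 / 1.910 = 0.1644 g VSS per g BOD_L removed.
Substrate removed = Q·(S₀ − S) = 33100 m³/d × (209 − 9.97) g/m³ = 6.59×10^6 g/d = 6588 kg/d.
Net sludge production P_X = 0.1644 × 6588 = 1083 kg VSS/d.
R_O = Q·(S₀ − S) − 1.42·P_X = 6588 − 1.42 × 1083 = 5050 kg O₂/d.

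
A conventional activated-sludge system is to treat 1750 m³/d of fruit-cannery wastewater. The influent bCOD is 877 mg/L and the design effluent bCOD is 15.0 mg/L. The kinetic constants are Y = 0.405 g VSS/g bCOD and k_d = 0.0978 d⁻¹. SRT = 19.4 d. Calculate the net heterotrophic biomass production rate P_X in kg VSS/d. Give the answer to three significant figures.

P_X ≈ 211 kg VSS/d

Observed yield with endogenous decay: Y_obs = Y / (1 + k_d·θ_c) = 0.405 / (1 + 0.0978 × 19.4) = 0.405 / 2.897 = 0.1398 g VSS/g bCOD.
Substrate removed = Q·(S₀ − S) = 1750 m³/d × (877 − 15.0) g/m³ = 1.51×10^6 g/d = 1508 kg/d.
P_X = Y_obs · Q(S₀ − S) = 0.1398 × 1508 = 210.9 kg VSS/d.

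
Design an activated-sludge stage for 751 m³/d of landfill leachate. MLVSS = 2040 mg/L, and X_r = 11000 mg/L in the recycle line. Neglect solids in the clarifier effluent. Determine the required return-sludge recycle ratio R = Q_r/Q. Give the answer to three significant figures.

R ≈ 0.228

Mass balance around the secondary clarifier (neglecting effluent solids): R = X / (X_r − X) = 2040 / (11000 − 2040) = 0.2277.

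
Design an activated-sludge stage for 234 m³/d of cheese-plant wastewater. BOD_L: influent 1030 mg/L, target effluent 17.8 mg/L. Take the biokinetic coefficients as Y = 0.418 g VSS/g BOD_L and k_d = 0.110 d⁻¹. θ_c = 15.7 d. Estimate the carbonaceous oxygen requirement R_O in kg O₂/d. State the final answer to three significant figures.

Y_obs = Y / (1 + k_d θ_c) = 0.418 / (1 + 0.110 × 15.7) = 0.418 / 2.727 = 0.1533.
ΔS = 1030 − 17.8 = 1012 mg/L, so the substrate removal rate is 234 × 1012/1000 = 236.9 kg BOD_L/d.
P_X = Y_obs·Q·(S₀ − S) = 0.1533 × 236.9 = 36.31 kg VSS/d.
Carbonaceous O₂ demand = substrate oxidised − cell-mass equivalent = 236.9 − 1.42 × 36.31 = 185.3 kg O₂/d.

R_O ≈ 185 kg O₂/d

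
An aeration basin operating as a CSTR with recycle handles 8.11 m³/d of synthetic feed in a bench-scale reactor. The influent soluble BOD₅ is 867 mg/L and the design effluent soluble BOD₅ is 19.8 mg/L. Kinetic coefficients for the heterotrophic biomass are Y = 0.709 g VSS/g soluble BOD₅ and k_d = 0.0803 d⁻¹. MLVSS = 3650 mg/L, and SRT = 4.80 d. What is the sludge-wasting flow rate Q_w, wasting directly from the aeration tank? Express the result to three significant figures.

Steady-state biomass mass balance: V·X·(1 + k_d·θ_c) = Y·Q·(S₀ − S)·θ_c, so V = 0.709 × 8.11 × (867 − 19.8) × 4.80 / [3650 × (1 + 0.0803 × 4.80)] = 2.34×10^4 / 5057 = 4.624 m³.
With mixed-liquor wasting, θ_c = V/Q_w, so Q_w = V/θ_c = 4.624/4.80 = 0.9633 m³/d.

Q_w ≈ 0.963 m³/d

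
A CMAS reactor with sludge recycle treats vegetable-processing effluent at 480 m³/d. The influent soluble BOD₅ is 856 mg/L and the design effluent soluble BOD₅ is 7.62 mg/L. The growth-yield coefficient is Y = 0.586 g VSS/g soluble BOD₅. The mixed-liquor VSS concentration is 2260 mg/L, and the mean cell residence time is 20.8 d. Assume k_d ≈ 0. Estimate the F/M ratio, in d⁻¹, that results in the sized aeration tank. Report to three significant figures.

V·X = Y·Q·ΔS·θ_c gives V = 0.586 × 480 × (856 − 7.62) × 20.8 / 2260 = 2196 m³.
F/M = Q·S₀ / (V·X) = 480 × 856 / (2196 × 2260) = 0.08278 g soluble BOD₅·(g VSS·d)⁻¹.

F/M ≈ 0.0828 d⁻¹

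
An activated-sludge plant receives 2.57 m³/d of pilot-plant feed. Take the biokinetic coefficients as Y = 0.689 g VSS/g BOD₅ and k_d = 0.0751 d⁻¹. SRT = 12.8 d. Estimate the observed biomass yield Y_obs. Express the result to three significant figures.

Observed yield with endogenous decay: Y_obs = Y / (1 + k_d·θ_c) = 0.689 / (1 + 0.0751 × 12.8) = 0.689 / 1.961 = 0.3513 g VSS/g BOD₅.

Y_obs ≈ 0.351 g VSS/g BOD₅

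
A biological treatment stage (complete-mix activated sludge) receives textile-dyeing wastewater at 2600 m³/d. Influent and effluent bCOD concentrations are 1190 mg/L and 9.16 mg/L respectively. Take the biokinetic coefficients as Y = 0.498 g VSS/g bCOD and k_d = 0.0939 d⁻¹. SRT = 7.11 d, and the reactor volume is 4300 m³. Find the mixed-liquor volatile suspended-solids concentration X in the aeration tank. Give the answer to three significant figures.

X ≈ 1520 mg/L

Solving the biomass balance for X: X = Y Q (S₀−S) θ_c / [V (1+k_d θ_c)] = 0.498 × 2600 × (1190 − 9.16) × 7.11 / [4300 × (1 + 0.0939 × 7.11)] = 1516 mg/L.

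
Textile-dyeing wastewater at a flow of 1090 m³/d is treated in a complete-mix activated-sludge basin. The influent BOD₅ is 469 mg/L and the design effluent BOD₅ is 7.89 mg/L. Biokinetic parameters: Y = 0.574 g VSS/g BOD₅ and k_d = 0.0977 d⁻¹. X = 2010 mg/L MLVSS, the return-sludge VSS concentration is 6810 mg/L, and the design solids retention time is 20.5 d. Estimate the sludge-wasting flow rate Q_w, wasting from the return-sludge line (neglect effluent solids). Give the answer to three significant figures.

Q_w ≈ 14.1 m³/d

From the SRT design equation V = Y Q (S₀−S) θ_c / [X (1 + k_d θ_c)] = 0.574 × 1090 × (469 − 7.89) × 20.5 / [2010 × (1 + 0.0977 × 20.5)] = 5.91×10^6 / 6036 = 979.9 m³.
Q_w = (V·X)/(θ_c X_r) = 979.9 × 2010 / (20.5 × 6810) = 14.11 m³/d.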